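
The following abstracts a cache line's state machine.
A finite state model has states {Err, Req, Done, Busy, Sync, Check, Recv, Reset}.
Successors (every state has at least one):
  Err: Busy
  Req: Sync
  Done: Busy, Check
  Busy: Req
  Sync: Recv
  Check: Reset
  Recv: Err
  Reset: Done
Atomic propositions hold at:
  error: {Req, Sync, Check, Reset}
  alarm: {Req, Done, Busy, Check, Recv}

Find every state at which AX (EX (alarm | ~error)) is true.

{Err, Req, Sync, Check, Recv, Reset}

Sat(~error) = {Err, Done, Busy, Recv}
Sat(alarm | ~error) = {Err, Req, Done, Busy, Check, Recv}
Sat(EX (alarm | ~error)) = {s : some successor in {Err, Req, Done, Busy, Check, Recv}} = {Err, Done, Busy, Sync, Recv, Reset}
Sat(AX (EX (alarm | ~error))) = {s : every successor in {Err, Done, Busy, Sync, Recv, Reset}} = {Err, Req, Sync, Check, Recv, Reset}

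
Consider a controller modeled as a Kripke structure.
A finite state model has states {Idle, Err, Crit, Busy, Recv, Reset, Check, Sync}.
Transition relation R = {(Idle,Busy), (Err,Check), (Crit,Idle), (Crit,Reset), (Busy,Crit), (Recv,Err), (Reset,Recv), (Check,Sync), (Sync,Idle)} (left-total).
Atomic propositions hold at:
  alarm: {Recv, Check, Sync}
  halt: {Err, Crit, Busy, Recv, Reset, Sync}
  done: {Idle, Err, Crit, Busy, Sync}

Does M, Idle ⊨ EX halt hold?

Sat(EX halt) = {s : some successor in {Err, Crit, Busy, Recv, Reset, Sync}} = {Idle, Crit, Busy, Recv, Reset, Check}
Idle ∈ Sat(EX halt) = {Idle, Crit, Busy, Recv, Reset, Check}, so the formula holds at Idle.

Yes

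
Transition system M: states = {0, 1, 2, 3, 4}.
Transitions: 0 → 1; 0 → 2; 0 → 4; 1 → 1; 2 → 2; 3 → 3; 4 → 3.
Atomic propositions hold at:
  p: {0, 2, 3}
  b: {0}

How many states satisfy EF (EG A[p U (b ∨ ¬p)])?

Sat(¬p) = {1, 4}
Sat(b ∨ ¬p) = {0, 1, 4}
A[p U (b ∨ ¬p)]: least fixpoint, start Z0 = Sat((b ∨ ¬p)) = {0, 1, 4}, add states in Sat(p) with every successor in Z. Already a fixed point.
Sat(A[p U (b ∨ ¬p)]) = {0, 1, 4}
EG A[p U (b ∨ ¬p)]: greatest fixpoint, start Z0 = {0, 1, 4}, keep only states in Sat with some successor in Z. Z1 = {0, 1}; fixed.
Sat(EG A[p U (b ∨ ¬p)]) = {0, 1}
EF (EG A[p U (b ∨ ¬p)]): least fixpoint, start Z0 = {0, 1}, add states with some successor in Z. Already a fixed point.
Sat(EF (EG A[p U (b ∨ ¬p)])) = {0, 1}
|Sat(EF (EG A[p U (b ∨ ¬p)]))| = |{0, 1}| = 2.

2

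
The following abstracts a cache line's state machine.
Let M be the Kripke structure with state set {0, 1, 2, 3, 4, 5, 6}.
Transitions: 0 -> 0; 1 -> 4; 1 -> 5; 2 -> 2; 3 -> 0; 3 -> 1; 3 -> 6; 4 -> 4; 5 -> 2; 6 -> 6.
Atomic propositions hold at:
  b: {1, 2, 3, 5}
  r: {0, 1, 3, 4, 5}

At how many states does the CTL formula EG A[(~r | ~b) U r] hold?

4

Sat(~r) = {2, 6}
Sat(~b) = {0, 4, 6}
Sat(~r | ~b) = {0, 2, 4, 6}
A[(~r | ~b) U r]: least fixpoint, start Z0 = Sat(r) = {0, 1, 3, 4, 5}, add states in Sat(~r | ~b) with every successor in Z. Already a fixed point.
Sat(A[(~r | ~b) U r]) = {0, 1, 3, 4, 5}
EG A[(~r | ~b) U r]: greatest fixpoint, start Z0 = {0, 1, 3, 4, 5}, keep only states in Sat with some successor in Z. Z1 = {0, 1, 3, 4}; fixed.
Sat(EG A[(~r | ~b) U r]) = {0, 1, 3, 4}
|Sat(EG A[(~r | ~b) U r])| = |{0, 1, 3, 4}| = 4.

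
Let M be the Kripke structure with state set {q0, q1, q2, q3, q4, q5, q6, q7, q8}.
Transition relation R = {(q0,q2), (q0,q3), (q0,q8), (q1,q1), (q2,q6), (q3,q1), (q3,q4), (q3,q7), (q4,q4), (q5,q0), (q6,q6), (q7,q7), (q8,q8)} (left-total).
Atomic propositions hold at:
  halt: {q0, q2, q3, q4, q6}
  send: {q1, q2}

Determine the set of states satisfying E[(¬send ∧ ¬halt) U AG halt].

{q2, q4, q6}

Sat(¬send) = {q0, q3, q4, q5, q6, q7, q8}
Sat(¬halt) = {q1, q5, q7, q8}
Sat(¬send ∧ ¬halt) = {q5, q7, q8}
AG halt: greatest fixpoint, start Z0 = {q0, q2, q3, q4, q6}, keep only states in Sat with every successor in Z. Z1 = {q2, q4, q6}; fixed.
Sat(AG halt) = {q2, q4, q6}
E[(¬send ∧ ¬halt) U AG halt]: least fixpoint, start Z0 = Sat(AG halt) = {q2, q4, q6}, add states in Sat(¬send ∧ ¬halt) with some successor in Z. Already a fixed point.
Sat(E[(¬send ∧ ¬halt) U AG halt]) = {q2, q4, q6}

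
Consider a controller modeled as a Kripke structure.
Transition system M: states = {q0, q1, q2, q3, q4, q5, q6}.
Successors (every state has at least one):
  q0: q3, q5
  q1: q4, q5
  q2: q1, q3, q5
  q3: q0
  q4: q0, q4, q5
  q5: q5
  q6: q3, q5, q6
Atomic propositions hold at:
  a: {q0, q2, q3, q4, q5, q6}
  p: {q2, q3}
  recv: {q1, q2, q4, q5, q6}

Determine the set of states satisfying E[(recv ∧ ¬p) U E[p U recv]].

{q1, q2, q4, q5, q6}

Sat(¬p) = {q0, q1, q4, q5, q6}
Sat(recv ∧ ¬p) = {q1, q4, q5, q6}
E[p U recv]: least fixpoint, start Z0 = Sat(recv) = {q1, q2, q4, q5, q6}, add states in Sat(p) with some successor in Z. Already a fixed point.
Sat(E[p U recv]) = {q1, q2, q4, q5, q6}
E[(recv ∧ ¬p) U E[p U recv]]: least fixpoint, start Z0 = Sat(E[p U recv]) = {q1, q2, q4, q5, q6}, add states in Sat(recv ∧ ¬p) with some successor in Z. Already a fixed point.
Sat(E[(recv ∧ ¬p) U E[p U recv]]) = {q1, q2, q4, q5, q6}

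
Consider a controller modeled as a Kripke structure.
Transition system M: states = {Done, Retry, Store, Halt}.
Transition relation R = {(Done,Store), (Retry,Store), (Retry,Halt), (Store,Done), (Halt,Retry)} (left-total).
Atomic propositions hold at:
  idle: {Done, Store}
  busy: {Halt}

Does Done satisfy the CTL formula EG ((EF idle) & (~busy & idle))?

EF idle: least fixpoint, start Z0 = {Done, Store}, add states with some successor in Z. Z1 = {Done, Retry, Store}; Z2 = {Done, Retry, Store, Halt}; fixed.
Sat(EF idle) = {Done, Retry, Store, Halt}
Sat(~busy) = {Done, Retry, Store}
Sat(~busy & idle) = {Done, Store}
Sat((EF idle) & (~busy & idle)) = {Done, Store}
EG ((EF idle) & (~busy & idle)): greatest fixpoint, start Z0 = {Done, Store}, keep only states in Sat with some successor in Z. Already a fixed point.
Sat(EG ((EF idle) & (~busy & idle))) = {Done, Store}
Done ∈ Sat(EG ((EF idle) & (~busy & idle))) = {Done, Store}, so the formula holds at Done.

Yes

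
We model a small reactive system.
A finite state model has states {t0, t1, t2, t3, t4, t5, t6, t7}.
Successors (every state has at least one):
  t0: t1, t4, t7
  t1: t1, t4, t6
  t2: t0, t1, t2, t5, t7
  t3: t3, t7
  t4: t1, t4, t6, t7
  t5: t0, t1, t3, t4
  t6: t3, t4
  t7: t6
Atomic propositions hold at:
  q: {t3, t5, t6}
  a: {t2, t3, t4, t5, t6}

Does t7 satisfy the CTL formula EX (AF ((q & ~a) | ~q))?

Sat(~a) = {t0, t1, t7}
Sat(q & ~a) = ∅
Sat(~q) = {t0, t1, t2, t4, t7}
Sat((q & ~a) | ~q) = {t0, t1, t2, t4, t7}
AF ((q & ~a) | ~q): least fixpoint, start Z0 = {t0, t1, t2, t4, t7}, add states with every successor in Z. Already a fixed point.
Sat(AF ((q & ~a) | ~q)) = {t0, t1, t2, t4, t7}
Sat(EX (AF ((q & ~a) | ~q))) = {s : some successor in {t0, t1, t2, t4, t7}} = {t0, t1, t2, t3, t4, t5, t6}
t7 ∉ Sat(EX (AF ((q & ~a) | ~q))) = {t0, t1, t2, t3, t4, t5, t6}, so the formula does not hold at t7.

No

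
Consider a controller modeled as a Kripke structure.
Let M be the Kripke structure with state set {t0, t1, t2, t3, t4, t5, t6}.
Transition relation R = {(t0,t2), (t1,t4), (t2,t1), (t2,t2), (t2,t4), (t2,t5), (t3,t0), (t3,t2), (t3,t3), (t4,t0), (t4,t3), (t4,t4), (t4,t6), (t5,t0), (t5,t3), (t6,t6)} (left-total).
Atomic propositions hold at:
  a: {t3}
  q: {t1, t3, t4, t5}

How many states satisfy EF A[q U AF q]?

AF q: least fixpoint, start Z0 = {t1, t3, t4, t5}, add states with every successor in Z. Already a fixed point.
Sat(AF q) = {t1, t3, t4, t5}
A[q U AF q]: least fixpoint, start Z0 = Sat(AF q) = {t1, t3, t4, t5}, add states in Sat(q) with every successor in Z. Already a fixed point.
Sat(A[q U AF q]) = {t1, t3, t4, t5}
EF A[q U AF q]: least fixpoint, start Z0 = {t1, t3, t4, t5}, add states with some successor in Z. Z1 = {t1, t2, t3, t4, t5}; Z2 = {t0, t1, t2, t3, t4, t5}; fixed.
Sat(EF A[q U AF q]) = {t0, t1, t2, t3, t4, t5}
|Sat(EF A[q U AF q])| = |{t0, t1, t2, t3, t4, t5}| = 6.

6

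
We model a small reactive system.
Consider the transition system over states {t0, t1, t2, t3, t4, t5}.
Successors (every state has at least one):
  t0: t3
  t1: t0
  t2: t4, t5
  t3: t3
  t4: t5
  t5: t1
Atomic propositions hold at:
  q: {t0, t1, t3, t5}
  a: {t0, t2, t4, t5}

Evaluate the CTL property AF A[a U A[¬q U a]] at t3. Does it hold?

No

Sat(¬q) = {t2, t4}
A[¬q U a]: least fixpoint, start Z0 = Sat(a) = {t0, t2, t4, t5}, add states in Sat(¬q) with every successor in Z. Already a fixed point.
Sat(A[¬q U a]) = {t0, t2, t4, t5}
A[a U A[¬q U a]]: least fixpoint, start Z0 = Sat(A[¬q U a]) = {t0, t2, t4, t5}, add states in Sat(a) with every successor in Z. Already a fixed point.
Sat(A[a U A[¬q U a]]) = {t0, t2, t4, t5}
AF A[a U A[¬q U a]]: least fixpoint, start Z0 = {t0, t2, t4, t5}, add states with every successor in Z. Z1 = {t0, t1, t2, t4, t5}; fixed.
Sat(AF A[a U A[¬q U a]]) = {t0, t1, t2, t4, t5}
t3 ∉ Sat(AF A[a U A[¬q U a]]) = {t0, t1, t2, t4, t5}, so the formula does not hold at t3.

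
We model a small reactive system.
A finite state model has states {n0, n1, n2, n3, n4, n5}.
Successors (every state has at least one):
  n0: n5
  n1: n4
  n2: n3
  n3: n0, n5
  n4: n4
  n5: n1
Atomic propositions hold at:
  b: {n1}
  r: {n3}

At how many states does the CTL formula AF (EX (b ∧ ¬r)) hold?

Sat(¬r) = {n0, n1, n2, n4, n5}
Sat(b ∧ ¬r) = {n1}
Sat(EX (b ∧ ¬r)) = {s : some successor in {n1}} = {n5}
AF (EX (b ∧ ¬r)): least fixpoint, start Z0 = {n5}, add states with every successor in Z. Z1 = {n0, n5}; Z2 = {n0, n3, n5}; Z3 = {n0, n2, n3, n5}; fixed.
Sat(AF (EX (b ∧ ¬r))) = {n0, n2, n3, n5}
|Sat(AF (EX (b ∧ ¬r)))| = |{n0, n2, n3, n5}| = 4.

4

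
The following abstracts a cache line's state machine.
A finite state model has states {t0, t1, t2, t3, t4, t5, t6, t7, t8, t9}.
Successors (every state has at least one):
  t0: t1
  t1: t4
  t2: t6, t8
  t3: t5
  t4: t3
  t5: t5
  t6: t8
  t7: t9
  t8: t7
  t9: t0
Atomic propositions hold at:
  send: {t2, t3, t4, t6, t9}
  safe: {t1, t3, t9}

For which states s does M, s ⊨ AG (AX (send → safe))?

Sat(send → safe) = {t0, t1, t3, t5, t7, t8, t9}
Sat(AX (send → safe)) = {s : every successor in {t0, t1, t3, t5, t7, t8, t9}} = {t0, t3, t4, t5, t6, t7, t8, t9}
AG (AX (send → safe)): greatest fixpoint, start Z0 = {t0, t3, t4, t5, t6, t7, t8, t9}, keep only states in Sat with every successor in Z. Z1 = {t3, t4, t5, t6, t7, t8, t9}; Z2 = {t3, t4, t5, t6, t7, t8}; Z3 = {t3, t4, t5, t6, t8}; Z4 = {t3, t4, t5, t6}; Z5 = {t3, t4, t5}; fixed.
Sat(AG (AX (send → safe))) = {t3, t4, t5}

{t3, t4, t5}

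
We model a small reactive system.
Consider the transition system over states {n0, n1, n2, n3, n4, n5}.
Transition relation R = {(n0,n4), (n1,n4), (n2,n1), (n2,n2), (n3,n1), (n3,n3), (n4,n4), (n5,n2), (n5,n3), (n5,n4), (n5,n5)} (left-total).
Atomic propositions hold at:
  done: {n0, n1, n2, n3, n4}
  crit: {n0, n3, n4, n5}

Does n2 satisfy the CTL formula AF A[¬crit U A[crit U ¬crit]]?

Sat(¬crit) = {n1, n2}
A[crit U ¬crit]: least fixpoint, start Z0 = Sat(¬crit) = {n1, n2}, add states in Sat(crit) with every successor in Z. Already a fixed point.
Sat(A[crit U ¬crit]) = {n1, n2}
A[¬crit U A[crit U ¬crit]]: least fixpoint, start Z0 = Sat(A[crit U ¬crit]) = {n1, n2}, add states in Sat(¬crit) with every successor in Z. Already a fixed point.
Sat(A[¬crit U A[crit U ¬crit]]) = {n1, n2}
AF A[¬crit U A[crit U ¬crit]]: least fixpoint, start Z0 = {n1, n2}, add states with every successor in Z. Already a fixed point.
Sat(AF A[¬crit U A[crit U ¬crit]]) = {n1, n2}
n2 ∈ Sat(AF A[¬crit U A[crit U ¬crit]]) = {n1, n2}, so the formula holds at n2.

Yes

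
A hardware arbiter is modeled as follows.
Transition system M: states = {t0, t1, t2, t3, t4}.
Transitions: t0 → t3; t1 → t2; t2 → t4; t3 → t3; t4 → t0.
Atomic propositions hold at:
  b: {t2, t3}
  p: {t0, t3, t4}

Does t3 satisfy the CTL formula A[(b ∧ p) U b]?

Sat(b ∧ p) = {t3}
A[(b ∧ p) U b]: least fixpoint, start Z0 = Sat(b) = {t2, t3}, add states in Sat(b ∧ p) with every successor in Z. Already a fixed point.
Sat(A[(b ∧ p) U b]) = {t2, t3}
t3 ∈ Sat(A[(b ∧ p) U b]) = {t2, t3}, so the formula holds at t3.

Yes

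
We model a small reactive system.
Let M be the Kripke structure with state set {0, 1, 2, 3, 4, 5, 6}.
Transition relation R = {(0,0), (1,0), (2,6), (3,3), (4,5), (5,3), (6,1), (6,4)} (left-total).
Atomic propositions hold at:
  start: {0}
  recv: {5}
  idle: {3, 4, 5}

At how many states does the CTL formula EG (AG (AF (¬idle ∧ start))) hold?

2

Sat(¬idle) = {0, 1, 2, 6}
Sat(¬idle ∧ start) = {0}
AF (¬idle ∧ start): least fixpoint, start Z0 = {0}, add states with every successor in Z. Z1 = {0, 1}; fixed.
Sat(AF (¬idle ∧ start)) = {0, 1}
AG (AF (¬idle ∧ start)): greatest fixpoint, start Z0 = {0, 1}, keep only states in Sat with every successor in Z. Already a fixed point.
Sat(AG (AF (¬idle ∧ start))) = {0, 1}
EG (AG (AF (¬idle ∧ start))): greatest fixpoint, start Z0 = {0, 1}, keep only states in Sat with some successor in Z. Already a fixed point.
Sat(EG (AG (AF (¬idle ∧ start)))) = {0, 1}
|Sat(EG (AG (AF (¬idle ∧ start))))| = |{0, 1}| = 2.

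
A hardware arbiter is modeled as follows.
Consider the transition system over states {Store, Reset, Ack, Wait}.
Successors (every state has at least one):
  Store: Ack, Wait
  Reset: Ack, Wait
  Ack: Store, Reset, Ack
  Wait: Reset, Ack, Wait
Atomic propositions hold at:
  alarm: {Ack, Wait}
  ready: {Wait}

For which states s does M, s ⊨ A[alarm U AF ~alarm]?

{Store, Reset}

Sat(~alarm) = {Store, Reset}
AF ~alarm: least fixpoint, start Z0 = {Store, Reset}, add states with every successor in Z. Already a fixed point.
Sat(AF ~alarm) = {Store, Reset}
A[alarm U AF ~alarm]: least fixpoint, start Z0 = Sat(AF ~alarm) = {Store, Reset}, add states in Sat(alarm) with every successor in Z. Already a fixed point.
Sat(A[alarm U AF ~alarm]) = {Store, Reset}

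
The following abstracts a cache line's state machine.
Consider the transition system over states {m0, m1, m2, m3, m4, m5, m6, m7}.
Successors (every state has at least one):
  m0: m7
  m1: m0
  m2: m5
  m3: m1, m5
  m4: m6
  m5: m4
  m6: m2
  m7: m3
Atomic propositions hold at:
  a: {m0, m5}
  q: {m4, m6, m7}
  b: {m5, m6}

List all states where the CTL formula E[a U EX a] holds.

Sat(EX a) = {s : some successor in {m0, m5}} = {m1, m2, m3}
E[a U EX a]: least fixpoint, start Z0 = Sat(EX a) = {m1, m2, m3}, add states in Sat(a) with some successor in Z. Already a fixed point.
Sat(E[a U EX a]) = {m1, m2, m3}

{m1, m2, m3}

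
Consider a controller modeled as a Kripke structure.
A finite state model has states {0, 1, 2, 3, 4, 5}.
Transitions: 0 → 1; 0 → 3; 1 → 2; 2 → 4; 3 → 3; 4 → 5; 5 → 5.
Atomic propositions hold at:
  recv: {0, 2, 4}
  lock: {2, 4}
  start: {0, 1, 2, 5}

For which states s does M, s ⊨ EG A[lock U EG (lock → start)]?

{0, 2, 3, 4, 5}

Sat(lock → start) = {0, 1, 2, 3, 5}
EG (lock → start): greatest fixpoint, start Z0 = {0, 1, 2, 3, 5}, keep only states in Sat with some successor in Z. Z1 = {0, 1, 3, 5}; Z2 = {0, 3, 5}; fixed.
Sat(EG (lock → start)) = {0, 3, 5}
A[lock U EG (lock → start)]: least fixpoint, start Z0 = Sat(EG (lock → start)) = {0, 3, 5}, add states in Sat(lock) with every successor in Z. Z1 = {0, 3, 4, 5}; Z2 = {0, 2, 3, 4, 5}; fixed.
Sat(A[lock U EG (lock → start)]) = {0, 2, 3, 4, 5}
EG A[lock U EG (lock → start)]: greatest fixpoint, start Z0 = {0, 2, 3, 4, 5}, keep only states in Sat with some successor in Z. Already a fixed point.
Sat(EG A[lock U EG (lock → start)]) = {0, 2, 3, 4, 5}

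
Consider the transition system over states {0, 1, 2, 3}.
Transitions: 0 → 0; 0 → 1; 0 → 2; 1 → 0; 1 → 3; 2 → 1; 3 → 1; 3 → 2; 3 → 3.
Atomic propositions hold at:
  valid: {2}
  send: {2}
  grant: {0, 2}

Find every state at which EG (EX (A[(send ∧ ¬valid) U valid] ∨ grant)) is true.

{0, 1, 3}

Sat(¬valid) = {0, 1, 3}
Sat(send ∧ ¬valid) = ∅
A[(send ∧ ¬valid) U valid]: least fixpoint, start Z0 = Sat(valid) = {2}, add states in Sat(send ∧ ¬valid) with every successor in Z. Already a fixed point.
Sat(A[(send ∧ ¬valid) U valid]) = {2}
Sat(A[(send ∧ ¬valid) U valid] ∨ grant) = {0, 2}
Sat(EX (A[(send ∧ ¬valid) U valid] ∨ grant)) = {s : some successor in {0, 2}} = {0, 1, 3}
EG (EX (A[(send ∧ ¬valid) U valid] ∨ grant)): greatest fixpoint, start Z0 = {0, 1, 3}, keep only states in Sat with some successor in Z. Already a fixed point.
Sat(EG (EX (A[(send ∧ ¬valid) U valid] ∨ grant))) = {0, 1, 3}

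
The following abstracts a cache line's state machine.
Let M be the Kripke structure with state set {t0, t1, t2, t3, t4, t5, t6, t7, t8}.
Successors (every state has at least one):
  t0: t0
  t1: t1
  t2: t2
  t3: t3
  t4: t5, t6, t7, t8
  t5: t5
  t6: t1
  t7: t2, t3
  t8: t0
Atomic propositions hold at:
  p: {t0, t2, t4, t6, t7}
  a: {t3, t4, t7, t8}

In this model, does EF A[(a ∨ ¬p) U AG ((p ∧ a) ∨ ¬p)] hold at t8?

No

Sat(¬p) = {t1, t3, t5, t8}
Sat(a ∨ ¬p) = {t1, t3, t4, t5, t7, t8}
Sat(p ∧ a) = {t4, t7}
Sat((p ∧ a) ∨ ¬p) = {t1, t3, t4, t5, t7, t8}
AG ((p ∧ a) ∨ ¬p): greatest fixpoint, start Z0 = {t1, t3, t4, t5, t7, t8}, keep only states in Sat with every successor in Z. Z1 = {t1, t3, t5}; fixed.
Sat(AG ((p ∧ a) ∨ ¬p)) = {t1, t3, t5}
A[(a ∨ ¬p) U AG ((p ∧ a) ∨ ¬p)]: least fixpoint, start Z0 = Sat(AG ((p ∧ a) ∨ ¬p)) = {t1, t3, t5}, add states in Sat(a ∨ ¬p) with every successor in Z. Already a fixed point.
Sat(A[(a ∨ ¬p) U AG ((p ∧ a) ∨ ¬p)]) = {t1, t3, t5}
EF A[(a ∨ ¬p) U AG ((p ∧ a) ∨ ¬p)]: least fixpoint, start Z0 = {t1, t3, t5}, add states with some successor in Z. Z1 = {t1, t3, t4, t5, t6, t7}; fixed.
Sat(EF A[(a ∨ ¬p) U AG ((p ∧ a) ∨ ¬p)]) = {t1, t3, t4, t5, t6, t7}
t8 ∉ Sat(EF A[(a ∨ ¬p) U AG ((p ∧ a) ∨ ¬p)]) = {t1, t3, t4, t5, t6, t7}, so the formula does not hold at t8.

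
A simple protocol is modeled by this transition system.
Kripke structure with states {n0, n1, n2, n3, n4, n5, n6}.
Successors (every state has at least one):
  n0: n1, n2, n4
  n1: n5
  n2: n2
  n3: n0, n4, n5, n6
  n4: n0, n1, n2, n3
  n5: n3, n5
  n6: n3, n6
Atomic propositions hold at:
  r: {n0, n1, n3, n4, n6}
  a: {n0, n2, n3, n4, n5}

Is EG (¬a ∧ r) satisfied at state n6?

Yes

Sat(¬a) = {n1, n6}
Sat(¬a ∧ r) = {n1, n6}
EG (¬a ∧ r): greatest fixpoint, start Z0 = {n1, n6}, keep only states in Sat with some successor in Z. Z1 = {n6}; fixed.
Sat(EG (¬a ∧ r)) = {n6}
n6 ∈ Sat(EG (¬a ∧ r)) = {n6}, so the formula holds at n6.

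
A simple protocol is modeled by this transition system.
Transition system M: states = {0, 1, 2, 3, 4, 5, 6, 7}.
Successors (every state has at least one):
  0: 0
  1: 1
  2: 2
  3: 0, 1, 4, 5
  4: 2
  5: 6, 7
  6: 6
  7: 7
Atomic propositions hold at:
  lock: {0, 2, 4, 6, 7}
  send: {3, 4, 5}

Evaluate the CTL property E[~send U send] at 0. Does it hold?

No

Sat(~send) = {0, 1, 2, 6, 7}
E[~send U send]: least fixpoint, start Z0 = Sat(send) = {3, 4, 5}, add states in Sat(~send) with some successor in Z. Already a fixed point.
Sat(E[~send U send]) = {3, 4, 5}
0 ∉ Sat(E[~send U send]) = {3, 4, 5}, so the formula does not hold at 0.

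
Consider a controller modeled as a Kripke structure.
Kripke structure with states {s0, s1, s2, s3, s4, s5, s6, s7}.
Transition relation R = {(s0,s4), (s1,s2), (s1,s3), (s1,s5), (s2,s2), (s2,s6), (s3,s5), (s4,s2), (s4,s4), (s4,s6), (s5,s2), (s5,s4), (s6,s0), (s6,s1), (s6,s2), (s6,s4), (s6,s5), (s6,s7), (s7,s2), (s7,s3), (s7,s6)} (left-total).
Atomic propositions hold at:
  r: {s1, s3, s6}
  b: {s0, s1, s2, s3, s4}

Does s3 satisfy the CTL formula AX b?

No

Sat(AX b) = {s : every successor in {s0, s1, s2, s3, s4}} = {s0, s5}
s3 ∉ Sat(AX b) = {s0, s5}, so the formula does not hold at s3.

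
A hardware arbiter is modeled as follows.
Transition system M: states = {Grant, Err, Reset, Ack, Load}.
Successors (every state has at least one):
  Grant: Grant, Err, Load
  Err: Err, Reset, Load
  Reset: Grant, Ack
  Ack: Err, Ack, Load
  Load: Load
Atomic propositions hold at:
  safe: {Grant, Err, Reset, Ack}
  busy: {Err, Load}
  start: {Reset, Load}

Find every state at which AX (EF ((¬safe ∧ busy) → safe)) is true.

{Reset}

Sat(¬safe) = {Load}
Sat(¬safe ∧ busy) = {Load}
Sat((¬safe ∧ busy) → safe) = {Grant, Err, Reset, Ack}
EF ((¬safe ∧ busy) → safe): least fixpoint, start Z0 = {Grant, Err, Reset, Ack}, add states with some successor in Z. Already a fixed point.
Sat(EF ((¬safe ∧ busy) → safe)) = {Grant, Err, Reset, Ack}
Sat(AX (EF ((¬safe ∧ busy) → safe))) = {s : every successor in {Grant, Err, Reset, Ack}} = {Reset}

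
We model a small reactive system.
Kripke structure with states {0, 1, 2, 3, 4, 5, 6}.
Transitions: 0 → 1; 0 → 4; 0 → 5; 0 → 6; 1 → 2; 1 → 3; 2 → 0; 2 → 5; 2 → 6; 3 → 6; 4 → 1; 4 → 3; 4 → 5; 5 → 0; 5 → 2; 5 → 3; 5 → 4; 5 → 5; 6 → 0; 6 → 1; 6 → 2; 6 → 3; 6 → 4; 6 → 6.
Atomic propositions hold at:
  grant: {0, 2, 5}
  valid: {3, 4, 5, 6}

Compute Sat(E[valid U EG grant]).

{0, 2, 3, 4, 5, 6}

EG grant: greatest fixpoint, start Z0 = {0, 2, 5}, keep only states in Sat with some successor in Z. Already a fixed point.
Sat(EG grant) = {0, 2, 5}
E[valid U EG grant]: least fixpoint, start Z0 = Sat(EG grant) = {0, 2, 5}, add states in Sat(valid) with some successor in Z. Z1 = {0, 2, 4, 5, 6}; Z2 = {0, 2, 3, 4, 5, 6}; fixed.
Sat(E[valid U EG grant]) = {0, 2, 3, 4, 5, 6}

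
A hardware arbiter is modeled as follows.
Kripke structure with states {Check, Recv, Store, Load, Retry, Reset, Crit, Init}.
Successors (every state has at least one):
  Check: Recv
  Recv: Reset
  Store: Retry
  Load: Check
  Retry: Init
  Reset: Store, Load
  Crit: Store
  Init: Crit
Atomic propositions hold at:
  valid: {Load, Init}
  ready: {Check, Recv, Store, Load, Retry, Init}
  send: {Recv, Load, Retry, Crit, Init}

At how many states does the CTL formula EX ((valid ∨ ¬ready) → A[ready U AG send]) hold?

Sat(¬ready) = {Reset, Crit}
Sat(valid ∨ ¬ready) = {Load, Reset, Crit, Init}
AG send: greatest fixpoint, start Z0 = {Recv, Load, Retry, Crit, Init}, keep only states in Sat with every successor in Z. Z1 = {Retry, Init}; Z2 = {Retry}; Z3 = ∅; fixed.
Sat(AG send) = ∅
A[ready U AG send]: least fixpoint, start Z0 = Sat(AG send) = ∅, add states in Sat(ready) with every successor in Z. Already a fixed point.
Sat(A[ready U AG send]) = ∅
Sat((valid ∨ ¬ready) → A[ready U AG send]) = {Check, Recv, Store, Retry}
Sat(EX ((valid ∨ ¬ready) → A[ready U AG send])) = {s : some successor in {Check, Recv, Store, Retry}} = {Check, Store, Load, Reset, Crit}
|Sat(EX ((valid ∨ ¬ready) → A[ready U AG send]))| = |{Check, Store, Load, Reset, Crit}| = 5.

5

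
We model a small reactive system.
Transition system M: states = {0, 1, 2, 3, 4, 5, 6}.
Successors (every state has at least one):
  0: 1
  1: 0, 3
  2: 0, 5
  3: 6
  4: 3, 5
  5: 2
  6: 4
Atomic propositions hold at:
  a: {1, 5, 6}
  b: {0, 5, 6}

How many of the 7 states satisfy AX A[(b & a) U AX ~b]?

2

Sat(b & a) = {5, 6}
Sat(~b) = {1, 2, 3, 4}
Sat(AX ~b) = {s : every successor in {1, 2, 3, 4}} = {0, 5, 6}
A[(b & a) U AX ~b]: least fixpoint, start Z0 = Sat(AX ~b) = {0, 5, 6}, add states in Sat(b & a) with every successor in Z. Already a fixed point.
Sat(A[(b & a) U AX ~b]) = {0, 5, 6}
Sat(AX A[(b & a) U AX ~b]) = {s : every successor in {0, 5, 6}} = {2, 3}
|Sat(AX A[(b & a) U AX ~b])| = |{2, 3}| = 2.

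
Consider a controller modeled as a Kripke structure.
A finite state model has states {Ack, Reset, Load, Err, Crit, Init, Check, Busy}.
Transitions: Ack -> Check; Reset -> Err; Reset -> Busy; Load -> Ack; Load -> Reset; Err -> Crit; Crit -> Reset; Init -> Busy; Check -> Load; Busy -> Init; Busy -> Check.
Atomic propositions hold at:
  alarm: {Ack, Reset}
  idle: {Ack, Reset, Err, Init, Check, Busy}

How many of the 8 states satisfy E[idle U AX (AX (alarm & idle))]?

Sat(alarm & idle) = {Ack, Reset}
Sat(AX (alarm & idle)) = {s : every successor in {Ack, Reset}} = {Load, Crit}
Sat(AX (AX (alarm & idle))) = {s : every successor in {Load, Crit}} = {Err, Check}
E[idle U AX (AX (alarm & idle))]: least fixpoint, start Z0 = Sat(AX (AX (alarm & idle))) = {Err, Check}, add states in Sat(idle) with some successor in Z. Z1 = {Ack, Reset, Err, Check, Busy}; Z2 = {Ack, Reset, Err, Init, Check, Busy}; fixed.
Sat(E[idle U AX (AX (alarm & idle))]) = {Ack, Reset, Err, Init, Check, Busy}
|Sat(E[idle U AX (AX (alarm & idle))])| = |{Ack, Reset, Err, Init, Check, Busy}| = 6.

6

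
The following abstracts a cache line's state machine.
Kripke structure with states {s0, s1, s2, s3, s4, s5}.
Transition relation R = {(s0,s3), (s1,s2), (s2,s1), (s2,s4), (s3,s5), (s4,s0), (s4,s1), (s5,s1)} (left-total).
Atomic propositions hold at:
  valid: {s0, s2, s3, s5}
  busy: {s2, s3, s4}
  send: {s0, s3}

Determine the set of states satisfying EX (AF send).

AF send: least fixpoint, start Z0 = {s0, s3}, add states with every successor in Z. Already a fixed point.
Sat(AF send) = {s0, s3}
Sat(EX (AF send)) = {s : some successor in {s0, s3}} = {s0, s4}

{s0, s4}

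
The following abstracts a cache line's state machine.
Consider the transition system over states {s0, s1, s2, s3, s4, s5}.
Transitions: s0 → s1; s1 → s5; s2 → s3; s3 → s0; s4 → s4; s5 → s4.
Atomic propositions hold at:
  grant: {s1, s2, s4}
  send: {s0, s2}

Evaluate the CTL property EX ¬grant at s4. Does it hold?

No

Sat(¬grant) = {s0, s3, s5}
Sat(EX ¬grant) = {s : some successor in {s0, s3, s5}} = {s1, s2, s3}
s4 ∉ Sat(EX ¬grant) = {s1, s2, s3}, so the formula does not hold at s4.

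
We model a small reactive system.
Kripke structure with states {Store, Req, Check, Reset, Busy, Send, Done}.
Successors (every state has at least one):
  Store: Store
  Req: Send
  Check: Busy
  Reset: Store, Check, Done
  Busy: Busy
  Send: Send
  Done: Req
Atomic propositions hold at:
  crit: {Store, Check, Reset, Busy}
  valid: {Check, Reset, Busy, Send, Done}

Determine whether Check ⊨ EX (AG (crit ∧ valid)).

Sat(crit ∧ valid) = {Check, Reset, Busy}
AG (crit ∧ valid): greatest fixpoint, start Z0 = {Check, Reset, Busy}, keep only states in Sat with every successor in Z. Z1 = {Check, Busy}; fixed.
Sat(AG (crit ∧ valid)) = {Check, Busy}
Sat(EX (AG (crit ∧ valid))) = {s : some successor in {Check, Busy}} = {Check, Reset, Busy}
Check ∈ Sat(EX (AG (crit ∧ valid))) = {Check, Reset, Busy}, so the formula holds at Check.

Yes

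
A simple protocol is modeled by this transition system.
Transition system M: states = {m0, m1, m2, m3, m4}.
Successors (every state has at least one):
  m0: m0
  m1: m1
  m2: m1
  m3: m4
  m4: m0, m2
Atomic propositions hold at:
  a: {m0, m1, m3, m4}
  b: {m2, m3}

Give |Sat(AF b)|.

AF b: least fixpoint, start Z0 = {m2, m3}, add states with every successor in Z. Already a fixed point.
Sat(AF b) = {m2, m3}
|Sat(AF b)| = |{m2, m3}| = 2.

2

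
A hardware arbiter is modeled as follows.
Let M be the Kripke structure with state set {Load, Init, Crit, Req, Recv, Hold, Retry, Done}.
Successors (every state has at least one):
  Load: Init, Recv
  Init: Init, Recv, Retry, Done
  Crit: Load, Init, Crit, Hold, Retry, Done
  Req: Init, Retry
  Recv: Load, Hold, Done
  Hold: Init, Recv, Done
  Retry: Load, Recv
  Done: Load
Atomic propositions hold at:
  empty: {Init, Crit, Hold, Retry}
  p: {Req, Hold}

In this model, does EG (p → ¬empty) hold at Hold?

Sat(¬empty) = {Load, Req, Recv, Done}
Sat(p → ¬empty) = {Load, Init, Crit, Req, Recv, Retry, Done}
EG (p → ¬empty): greatest fixpoint, start Z0 = {Load, Init, Crit, Req, Recv, Retry, Done}, keep only states in Sat with some successor in Z. Already a fixed point.
Sat(EG (p → ¬empty)) = {Load, Init, Crit, Req, Recv, Retry, Done}
Hold ∉ Sat(EG (p → ¬empty)) = {Load, Init, Crit, Req, Recv, Retry, Done}, so the formula does not hold at Hold.

No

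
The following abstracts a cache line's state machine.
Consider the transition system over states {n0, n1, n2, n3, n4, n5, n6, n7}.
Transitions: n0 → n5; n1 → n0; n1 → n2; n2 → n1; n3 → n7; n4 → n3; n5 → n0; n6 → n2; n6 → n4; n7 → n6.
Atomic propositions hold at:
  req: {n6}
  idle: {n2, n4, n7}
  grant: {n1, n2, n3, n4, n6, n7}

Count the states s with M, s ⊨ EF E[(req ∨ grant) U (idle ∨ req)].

Sat(req ∨ grant) = {n1, n2, n3, n4, n6, n7}
Sat(idle ∨ req) = {n2, n4, n6, n7}
E[(req ∨ grant) U (idle ∨ req)]: least fixpoint, start Z0 = Sat((idle ∨ req)) = {n2, n4, n6, n7}, add states in Sat(req ∨ grant) with some successor in Z. Z1 = {n1, n2, n3, n4, n6, n7}; fixed.
Sat(E[(req ∨ grant) U (idle ∨ req)]) = {n1, n2, n3, n4, n6, n7}
EF E[(req ∨ grant) U (idle ∨ req)]: least fixpoint, start Z0 = {n1, n2, n3, n4, n6, n7}, add states with some successor in Z. Already a fixed point.
Sat(EF E[(req ∨ grant) U (idle ∨ req)]) = {n1, n2, n3, n4, n6, n7}
|Sat(EF E[(req ∨ grant) U (idle ∨ req)])| = |{n1, n2, n3, n4, n6, n7}| = 6.

6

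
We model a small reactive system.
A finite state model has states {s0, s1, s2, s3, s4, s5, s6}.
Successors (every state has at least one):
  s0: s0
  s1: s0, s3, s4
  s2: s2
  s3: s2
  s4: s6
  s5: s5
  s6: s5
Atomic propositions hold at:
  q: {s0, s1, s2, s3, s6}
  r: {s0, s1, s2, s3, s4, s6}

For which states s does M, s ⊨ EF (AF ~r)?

{s1, s4, s5, s6}

Sat(~r) = {s5}
AF ~r: least fixpoint, start Z0 = {s5}, add states with every successor in Z. Z1 = {s5, s6}; Z2 = {s4, s5, s6}; fixed.
Sat(AF ~r) = {s4, s5, s6}
EF (AF ~r): least fixpoint, start Z0 = {s4, s5, s6}, add states with some successor in Z. Z1 = {s1, s4, s5, s6}; fixed.
Sat(EF (AF ~r)) = {s1, s4, s5, s6}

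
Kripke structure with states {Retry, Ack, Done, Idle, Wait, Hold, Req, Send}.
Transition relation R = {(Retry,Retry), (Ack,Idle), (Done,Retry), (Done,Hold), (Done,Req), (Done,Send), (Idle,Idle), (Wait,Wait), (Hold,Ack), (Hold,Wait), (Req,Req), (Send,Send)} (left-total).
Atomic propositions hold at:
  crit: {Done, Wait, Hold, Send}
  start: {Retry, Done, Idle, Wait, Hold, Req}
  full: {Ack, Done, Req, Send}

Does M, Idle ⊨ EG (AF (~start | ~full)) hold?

Sat(~start) = {Ack, Send}
Sat(~full) = {Retry, Idle, Wait, Hold}
Sat(~start | ~full) = {Retry, Ack, Idle, Wait, Hold, Send}
AF (~start | ~full): least fixpoint, start Z0 = {Retry, Ack, Idle, Wait, Hold, Send}, add states with every successor in Z. Already a fixed point.
Sat(AF (~start | ~full)) = {Retry, Ack, Idle, Wait, Hold, Send}
EG (AF (~start | ~full)): greatest fixpoint, start Z0 = {Retry, Ack, Idle, Wait, Hold, Send}, keep only states in Sat with some successor in Z. Already a fixed point.
Sat(EG (AF (~start | ~full))) = {Retry, Ack, Idle, Wait, Hold, Send}
Idle ∈ Sat(EG (AF (~start | ~full))) = {Retry, Ack, Idle, Wait, Hold, Send}, so the formula holds at Idle.

Yes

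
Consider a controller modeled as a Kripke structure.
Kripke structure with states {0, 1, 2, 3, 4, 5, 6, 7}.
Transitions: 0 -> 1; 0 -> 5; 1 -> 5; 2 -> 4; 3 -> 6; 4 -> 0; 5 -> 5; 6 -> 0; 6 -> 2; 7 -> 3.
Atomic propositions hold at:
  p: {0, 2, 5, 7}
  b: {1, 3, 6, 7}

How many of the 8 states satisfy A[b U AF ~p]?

Sat(~p) = {1, 3, 4, 6}
AF ~p: least fixpoint, start Z0 = {1, 3, 4, 6}, add states with every successor in Z. Z1 = {1, 2, 3, 4, 6, 7}; fixed.
Sat(AF ~p) = {1, 2, 3, 4, 6, 7}
A[b U AF ~p]: least fixpoint, start Z0 = Sat(AF ~p) = {1, 2, 3, 4, 6, 7}, add states in Sat(b) with every successor in Z. Already a fixed point.
Sat(A[b U AF ~p]) = {1, 2, 3, 4, 6, 7}
|Sat(A[b U AF ~p])| = |{1, 2, 3, 4, 6, 7}| = 6.

6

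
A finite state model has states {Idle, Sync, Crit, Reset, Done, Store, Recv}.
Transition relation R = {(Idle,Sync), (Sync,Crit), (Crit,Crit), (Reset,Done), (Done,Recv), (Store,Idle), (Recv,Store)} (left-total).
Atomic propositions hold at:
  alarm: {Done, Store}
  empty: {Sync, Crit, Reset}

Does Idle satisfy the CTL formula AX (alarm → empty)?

Yes

Sat(alarm → empty) = {Idle, Sync, Crit, Reset, Recv}
Sat(AX (alarm → empty)) = {s : every successor in {Idle, Sync, Crit, Reset, Recv}} = {Idle, Sync, Crit, Done, Store}
Idle ∈ Sat(AX (alarm → empty)) = {Idle, Sync, Crit, Done, Store}, so the formula holds at Idle.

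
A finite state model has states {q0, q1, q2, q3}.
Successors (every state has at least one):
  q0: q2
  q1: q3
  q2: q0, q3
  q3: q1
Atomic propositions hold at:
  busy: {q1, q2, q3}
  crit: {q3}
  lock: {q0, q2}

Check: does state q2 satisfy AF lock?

AF lock: least fixpoint, start Z0 = {q0, q2}, add states with every successor in Z. Already a fixed point.
Sat(AF lock) = {q0, q2}
q2 ∈ Sat(AF lock) = {q0, q2}, so the formula holds at q2.

Yes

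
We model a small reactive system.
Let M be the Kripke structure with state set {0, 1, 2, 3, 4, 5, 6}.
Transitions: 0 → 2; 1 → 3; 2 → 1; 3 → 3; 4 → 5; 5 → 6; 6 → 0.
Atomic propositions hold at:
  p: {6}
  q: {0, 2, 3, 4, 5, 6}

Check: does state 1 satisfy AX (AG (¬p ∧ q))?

Sat(¬p) = {0, 1, 2, 3, 4, 5}
Sat(¬p ∧ q) = {0, 2, 3, 4, 5}
AG (¬p ∧ q): greatest fixpoint, start Z0 = {0, 2, 3, 4, 5}, keep only states in Sat with every successor in Z. Z1 = {0, 3, 4}; Z2 = {3}; fixed.
Sat(AG (¬p ∧ q)) = {3}
Sat(AX (AG (¬p ∧ q))) = {s : every successor in {3}} = {1, 3}
1 ∈ Sat(AX (AG (¬p ∧ q))) = {1, 3}, so the formula holds at 1.

Yes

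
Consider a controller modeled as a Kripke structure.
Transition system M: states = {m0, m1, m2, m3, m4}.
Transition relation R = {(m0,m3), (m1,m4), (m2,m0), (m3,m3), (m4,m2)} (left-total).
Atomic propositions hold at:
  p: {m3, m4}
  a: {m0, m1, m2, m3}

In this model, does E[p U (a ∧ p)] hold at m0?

Sat(a ∧ p) = {m3}
E[p U (a ∧ p)]: least fixpoint, start Z0 = Sat((a ∧ p)) = {m3}, add states in Sat(p) with some successor in Z. Already a fixed point.
Sat(E[p U (a ∧ p)]) = {m3}
m0 ∉ Sat(E[p U (a ∧ p)]) = {m3}, so the formula does not hold at m0.

No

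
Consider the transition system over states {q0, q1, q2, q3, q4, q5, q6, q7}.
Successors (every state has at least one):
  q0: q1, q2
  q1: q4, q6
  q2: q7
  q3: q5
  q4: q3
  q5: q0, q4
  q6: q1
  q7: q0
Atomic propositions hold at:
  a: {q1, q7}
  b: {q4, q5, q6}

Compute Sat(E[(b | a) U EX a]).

Sat(b | a) = {q1, q4, q5, q6, q7}
Sat(EX a) = {s : some successor in {q1, q7}} = {q0, q2, q6}
E[(b | a) U EX a]: least fixpoint, start Z0 = Sat(EX a) = {q0, q2, q6}, add states in Sat(b | a) with some successor in Z. Z1 = {q0, q1, q2, q5, q6, q7}; fixed.
Sat(E[(b | a) U EX a]) = {q0, q1, q2, q5, q6, q7}

{q0, q1, q2, q5, q6, q7}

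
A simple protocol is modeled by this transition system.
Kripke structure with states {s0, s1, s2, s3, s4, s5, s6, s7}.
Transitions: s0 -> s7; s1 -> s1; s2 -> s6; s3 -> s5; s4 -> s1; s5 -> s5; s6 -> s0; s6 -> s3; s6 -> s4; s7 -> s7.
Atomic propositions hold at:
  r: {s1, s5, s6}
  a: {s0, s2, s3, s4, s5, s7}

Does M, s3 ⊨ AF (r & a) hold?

Sat(r & a) = {s5}
AF (r & a): least fixpoint, start Z0 = {s5}, add states with every successor in Z. Z1 = {s3, s5}; fixed.
Sat(AF (r & a)) = {s3, s5}
s3 ∈ Sat(AF (r & a)) = {s3, s5}, so the formula holds at s3.

Yes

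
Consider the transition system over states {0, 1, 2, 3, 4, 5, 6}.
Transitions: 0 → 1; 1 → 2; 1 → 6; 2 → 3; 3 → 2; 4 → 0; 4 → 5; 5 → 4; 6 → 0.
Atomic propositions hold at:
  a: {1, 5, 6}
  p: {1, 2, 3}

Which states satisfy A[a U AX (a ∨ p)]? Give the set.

{0, 1, 2, 3, 6}

Sat(a ∨ p) = {1, 2, 3, 5, 6}
Sat(AX (a ∨ p)) = {s : every successor in {1, 2, 3, 5, 6}} = {0, 1, 2, 3}
A[a U AX (a ∨ p)]: least fixpoint, start Z0 = Sat(AX (a ∨ p)) = {0, 1, 2, 3}, add states in Sat(a) with every successor in Z. Z1 = {0, 1, 2, 3, 6}; fixed.
Sat(A[a U AX (a ∨ p)]) = {0, 1, 2, 3, 6}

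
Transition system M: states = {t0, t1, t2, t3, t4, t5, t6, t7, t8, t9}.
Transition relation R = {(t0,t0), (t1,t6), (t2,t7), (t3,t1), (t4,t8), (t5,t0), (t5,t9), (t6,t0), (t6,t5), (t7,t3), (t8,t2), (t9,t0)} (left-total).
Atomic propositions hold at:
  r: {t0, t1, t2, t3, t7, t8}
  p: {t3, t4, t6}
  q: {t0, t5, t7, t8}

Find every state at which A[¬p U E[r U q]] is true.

Sat(¬p) = {t0, t1, t2, t5, t7, t8, t9}
E[r U q]: least fixpoint, start Z0 = Sat(q) = {t0, t5, t7, t8}, add states in Sat(r) with some successor in Z. Z1 = {t0, t2, t5, t7, t8}; fixed.
Sat(E[r U q]) = {t0, t2, t5, t7, t8}
A[¬p U E[r U q]]: least fixpoint, start Z0 = Sat(E[r U q]) = {t0, t2, t5, t7, t8}, add states in Sat(¬p) with every successor in Z. Z1 = {t0, t2, t5, t7, t8, t9}; fixed.
Sat(A[¬p U E[r U q]]) = {t0, t2, t5, t7, t8, t9}

{t0, t2, t5, t7, t8, t9}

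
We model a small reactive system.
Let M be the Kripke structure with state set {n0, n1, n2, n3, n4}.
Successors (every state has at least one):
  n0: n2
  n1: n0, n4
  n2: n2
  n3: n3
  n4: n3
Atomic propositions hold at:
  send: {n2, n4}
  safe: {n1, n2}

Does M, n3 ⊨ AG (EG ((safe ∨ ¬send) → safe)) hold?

No

Sat(¬send) = {n0, n1, n3}
Sat(safe ∨ ¬send) = {n0, n1, n2, n3}
Sat((safe ∨ ¬send) → safe) = {n1, n2, n4}
EG ((safe ∨ ¬send) → safe): greatest fixpoint, start Z0 = {n1, n2, n4}, keep only states in Sat with some successor in Z. Z1 = {n1, n2}; Z2 = {n2}; fixed.
Sat(EG ((safe ∨ ¬send) → safe)) = {n2}
AG (EG ((safe ∨ ¬send) → safe)): greatest fixpoint, start Z0 = {n2}, keep only states in Sat with every successor in Z. Already a fixed point.
Sat(AG (EG ((safe ∨ ¬send) → safe))) = {n2}
n3 ∉ Sat(AG (EG ((safe ∨ ¬send) → safe))) = {n2}, so the formula does not hold at n3.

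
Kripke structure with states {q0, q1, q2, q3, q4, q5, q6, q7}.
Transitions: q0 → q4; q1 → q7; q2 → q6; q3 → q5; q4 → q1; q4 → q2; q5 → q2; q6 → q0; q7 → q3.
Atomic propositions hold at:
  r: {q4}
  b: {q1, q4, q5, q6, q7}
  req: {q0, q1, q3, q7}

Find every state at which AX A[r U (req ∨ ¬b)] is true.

Sat(¬b) = {q0, q2, q3}
Sat(req ∨ ¬b) = {q0, q1, q2, q3, q7}
A[r U (req ∨ ¬b)]: least fixpoint, start Z0 = Sat((req ∨ ¬b)) = {q0, q1, q2, q3, q7}, add states in Sat(r) with every successor in Z. Z1 = {q0, q1, q2, q3, q4, q7}; fixed.
Sat(A[r U (req ∨ ¬b)]) = {q0, q1, q2, q3, q4, q7}
Sat(AX A[r U (req ∨ ¬b)]) = {s : every successor in {q0, q1, q2, q3, q4, q7}} = {q0, q1, q4, q5, q6, q7}

{q0, q1, q4, q5, q6, q7}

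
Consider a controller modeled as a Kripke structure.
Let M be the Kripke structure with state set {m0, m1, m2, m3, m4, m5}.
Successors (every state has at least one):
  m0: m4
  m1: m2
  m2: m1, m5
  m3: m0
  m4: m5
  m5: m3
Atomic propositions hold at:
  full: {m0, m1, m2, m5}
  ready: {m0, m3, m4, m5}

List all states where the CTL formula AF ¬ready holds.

{m1, m2}

Sat(¬ready) = {m1, m2}
AF ¬ready: least fixpoint, start Z0 = {m1, m2}, add states with every successor in Z. Already a fixed point.
Sat(AF ¬ready) = {m1, m2}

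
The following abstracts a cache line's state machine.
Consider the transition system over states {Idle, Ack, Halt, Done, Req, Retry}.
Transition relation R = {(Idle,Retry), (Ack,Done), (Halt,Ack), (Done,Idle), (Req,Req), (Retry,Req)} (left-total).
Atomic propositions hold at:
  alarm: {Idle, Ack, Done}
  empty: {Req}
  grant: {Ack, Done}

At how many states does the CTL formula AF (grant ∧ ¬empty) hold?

Sat(¬empty) = {Idle, Ack, Halt, Done, Retry}
Sat(grant ∧ ¬empty) = {Ack, Done}
AF (grant ∧ ¬empty): least fixpoint, start Z0 = {Ack, Done}, add states with every successor in Z. Z1 = {Ack, Halt, Done}; fixed.
Sat(AF (grant ∧ ¬empty)) = {Ack, Halt, Done}
|Sat(AF (grant ∧ ¬empty))| = |{Ack, Halt, Done}| = 3.

3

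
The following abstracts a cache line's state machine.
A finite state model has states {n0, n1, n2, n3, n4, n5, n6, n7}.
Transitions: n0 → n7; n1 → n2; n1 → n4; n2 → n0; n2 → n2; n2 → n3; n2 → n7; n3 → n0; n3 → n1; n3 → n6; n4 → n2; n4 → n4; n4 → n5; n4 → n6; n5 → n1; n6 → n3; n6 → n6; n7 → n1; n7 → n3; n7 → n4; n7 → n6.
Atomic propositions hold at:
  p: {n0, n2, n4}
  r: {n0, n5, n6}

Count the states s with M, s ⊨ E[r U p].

E[r U p]: least fixpoint, start Z0 = Sat(p) = {n0, n2, n4}, add states in Sat(r) with some successor in Z. Already a fixed point.
Sat(E[r U p]) = {n0, n2, n4}
|Sat(E[r U p])| = |{n0, n2, n4}| = 3.

3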